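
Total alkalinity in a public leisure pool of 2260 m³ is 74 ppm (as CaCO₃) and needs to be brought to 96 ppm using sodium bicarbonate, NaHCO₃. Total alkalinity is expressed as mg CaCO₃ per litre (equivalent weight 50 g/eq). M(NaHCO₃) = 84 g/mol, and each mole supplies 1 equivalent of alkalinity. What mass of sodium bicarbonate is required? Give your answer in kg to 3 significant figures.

83.5 kg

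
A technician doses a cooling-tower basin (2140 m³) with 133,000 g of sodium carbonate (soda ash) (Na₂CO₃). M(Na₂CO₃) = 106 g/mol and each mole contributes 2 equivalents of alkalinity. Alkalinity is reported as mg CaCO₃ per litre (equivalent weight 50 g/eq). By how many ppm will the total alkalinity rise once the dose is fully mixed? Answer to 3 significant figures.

58.6 ppm

Volume: 2140 m³ = 2,140,000 L.
Moles of Na₂CO₃: 133,000 g ÷ 106 g/mol = 1255 mol → 2509 eq of alkalinity.
As CaCO₃: 2509 eq × 50 g/eq = 125,500 g.
Rise: 125,500 g / 2,140,000 L × 1000 = 58.63 mg/L.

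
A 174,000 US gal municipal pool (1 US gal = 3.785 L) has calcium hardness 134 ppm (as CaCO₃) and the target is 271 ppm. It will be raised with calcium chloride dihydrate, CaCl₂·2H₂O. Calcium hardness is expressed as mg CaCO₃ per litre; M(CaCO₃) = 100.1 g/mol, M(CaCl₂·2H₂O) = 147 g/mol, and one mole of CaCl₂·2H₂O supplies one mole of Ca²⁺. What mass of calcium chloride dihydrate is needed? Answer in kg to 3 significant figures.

133 kg

Volume: 174,000 US gal × 3.785 L/gal = 658,590 L.
Hardness to add: (271 − 134) = 137 mg/L as CaCO₃ × 658,590 L = 90,230 g as CaCO₃.
Moles of Ca²⁺ (1 mol Ca²⁺ ≡ 1 mol CaCO₃): 90,230 / 100.1 g/mol = 901.4 mol.
Mass of CaCl₂·2H₂O: 901.4 × 147 = 132,500 g.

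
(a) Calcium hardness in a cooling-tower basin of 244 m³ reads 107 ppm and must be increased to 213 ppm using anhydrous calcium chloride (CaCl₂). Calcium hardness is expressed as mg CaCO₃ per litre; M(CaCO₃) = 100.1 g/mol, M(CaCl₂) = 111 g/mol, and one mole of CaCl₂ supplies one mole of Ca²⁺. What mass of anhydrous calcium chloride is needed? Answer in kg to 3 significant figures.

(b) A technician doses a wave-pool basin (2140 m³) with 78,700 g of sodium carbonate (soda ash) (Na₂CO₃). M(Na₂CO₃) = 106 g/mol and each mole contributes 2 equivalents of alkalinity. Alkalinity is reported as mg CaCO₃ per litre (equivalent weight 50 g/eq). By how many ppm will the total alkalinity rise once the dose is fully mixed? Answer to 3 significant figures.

(a) 28.7 kg; (b) 34.7 ppm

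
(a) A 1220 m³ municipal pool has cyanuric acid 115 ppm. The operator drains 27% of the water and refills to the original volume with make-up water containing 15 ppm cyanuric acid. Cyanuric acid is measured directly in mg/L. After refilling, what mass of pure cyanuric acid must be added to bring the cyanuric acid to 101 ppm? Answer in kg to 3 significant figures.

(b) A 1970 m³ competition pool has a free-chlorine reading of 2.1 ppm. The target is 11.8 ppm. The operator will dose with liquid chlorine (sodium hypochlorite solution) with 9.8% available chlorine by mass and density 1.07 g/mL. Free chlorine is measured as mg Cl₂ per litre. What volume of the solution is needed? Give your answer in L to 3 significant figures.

(a) Volume: 1220 m³ = 1,220,000 L.
(a) After draining 27% and refilling: 115 × 0.73 + 15 × 0.27 = 88 ppm.
(a) Deficit to target: 101 − 88 = 13 mg/L.
(a) Mass: 13 mg/L × 1,220,000 L = 15,860 g cyanuric acid.

(b) Volume: 1970 m³ = 1,970,000 L.
(b) Chlorine deficit: 11.8 − 2.1 = 9.7 ppm = 9.7 mg/L as Cl₂.
(b) Cl₂ equivalent needed: 9.7 mg/L × 1,970,000 L = 19,110,000 mg = 19,110 g.
(b) Product at 9.8% available chlorine: 19,110 / 0.098 = 195,000 g.
(b) Volume at density 1.07 g/mL: 195,000 g ÷ 1.07 g/mL = 182,200 mL.

(a) 15.9 kg; (b) 182 L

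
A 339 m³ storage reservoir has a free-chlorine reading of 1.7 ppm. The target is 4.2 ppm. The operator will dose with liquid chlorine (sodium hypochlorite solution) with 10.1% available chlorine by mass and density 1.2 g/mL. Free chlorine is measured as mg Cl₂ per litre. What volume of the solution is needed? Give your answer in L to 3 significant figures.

6.99 L

Volume: 339 m³ = 339,000 L.
Chlorine deficit: 4.2 − 1.7 = 2.5 ppm = 2.5 mg/L as Cl₂.
Cl₂ equivalent needed: 2.5 mg/L × 339,000 L = 847,500 mg = 847.5 g.
Product at 10.1% available chlorine: 847.5 / 0.101 = 8391 g.
Volume at density 1.2 g/mL: 8391 g ÷ 1.2 g/mL = 6993 mL.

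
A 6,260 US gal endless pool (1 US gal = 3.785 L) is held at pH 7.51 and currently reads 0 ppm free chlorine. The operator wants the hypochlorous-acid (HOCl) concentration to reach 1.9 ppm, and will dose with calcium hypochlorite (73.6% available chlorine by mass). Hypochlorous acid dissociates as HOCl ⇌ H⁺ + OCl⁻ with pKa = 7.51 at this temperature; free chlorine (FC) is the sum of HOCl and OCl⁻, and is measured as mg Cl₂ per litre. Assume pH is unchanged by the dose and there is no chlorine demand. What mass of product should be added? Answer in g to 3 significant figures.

122 g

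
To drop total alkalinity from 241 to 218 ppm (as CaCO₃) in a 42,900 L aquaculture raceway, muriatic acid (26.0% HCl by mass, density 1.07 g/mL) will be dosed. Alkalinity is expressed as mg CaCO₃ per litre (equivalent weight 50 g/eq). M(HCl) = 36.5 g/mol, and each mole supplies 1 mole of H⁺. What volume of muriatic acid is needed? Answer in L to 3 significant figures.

Alkalinity to neutralize: (241 − 218) = 23 mg/L as CaCO₃ × 42,900 L = 986.7 g as CaCO₃.
Equivalents of H⁺ required: 986.7 ÷ 50 g/eq = 19.73 eq = 19.73 mol HCl.
Mass of HCl: 19.73 × 36.5 = 720.3 g.
Mass of 26.0% solution: 720.3 / 0.26 = 2770 g.
Volume: 2770 g ÷ 1.07 g/mL = 2589 mL.

2.59 L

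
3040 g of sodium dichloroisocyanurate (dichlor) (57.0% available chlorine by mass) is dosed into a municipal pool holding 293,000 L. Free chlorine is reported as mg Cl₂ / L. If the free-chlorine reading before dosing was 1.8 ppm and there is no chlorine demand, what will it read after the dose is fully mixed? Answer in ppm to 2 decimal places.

Available chlorine delivered: 3040 g × 0.57 = 1733 g as Cl₂.
Concentration rise: 1733 g / 293,000 L = 5.914 mg/L = 5.91 ppm.
Final FC: 1.8 + 5.91 = 7.71 ppm.

7.71 ppm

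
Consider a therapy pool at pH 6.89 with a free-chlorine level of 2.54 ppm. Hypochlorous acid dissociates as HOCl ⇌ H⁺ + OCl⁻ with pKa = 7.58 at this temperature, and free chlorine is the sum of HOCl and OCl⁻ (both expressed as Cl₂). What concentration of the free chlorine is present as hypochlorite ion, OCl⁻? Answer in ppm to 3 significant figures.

[OCl⁻]/[HOCl] = 10^(pH − pKa) = 10^(6.89 − 7.58) = 10^-0.69 = 0.2042.
Fraction as HOCl = 1 / (1 + 0.2042) = 0.8304.
OCl⁻ = (1 − 0.8304) × 2.54 ppm = 0.4307 ppm.

0.431 ppm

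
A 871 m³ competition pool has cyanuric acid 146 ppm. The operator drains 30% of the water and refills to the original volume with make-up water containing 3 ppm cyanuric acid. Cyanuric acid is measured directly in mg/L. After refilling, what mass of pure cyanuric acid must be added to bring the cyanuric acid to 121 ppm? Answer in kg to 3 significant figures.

Volume: 871 m³ = 871,000 L.
After draining 30% and refilling: 146 × 0.70 + 3 × 0.30 = 103.1 ppm.
Deficit to target: 121 − 103.1 = 17.9 mg/L.
Mass: 17.9 mg/L × 871,000 L = 15,590 g cyanuric acid.

15.6 kg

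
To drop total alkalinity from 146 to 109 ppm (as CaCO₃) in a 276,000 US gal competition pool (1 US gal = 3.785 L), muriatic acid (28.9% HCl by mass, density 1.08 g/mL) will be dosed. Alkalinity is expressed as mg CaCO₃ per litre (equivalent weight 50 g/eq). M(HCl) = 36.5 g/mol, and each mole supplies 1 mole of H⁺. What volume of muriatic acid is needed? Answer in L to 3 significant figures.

Volume: 276,000 US gal × 3.785 L/gal = 1,044,660 L.
Alkalinity to neutralize: (146 − 109) = 37 mg/L as CaCO₃ × 1,044,660 L = 38,650 g as CaCO₃.
Equivalents of H⁺ required: 38,650 ÷ 50 g/eq = 773 eq = 773 mol HCl.
Mass of HCl: 773 × 36.5 = 28,220 g.
Mass of 28.9% solution: 28,220 / 0.289 = 97,630 g.
Volume: 97,630 g ÷ 1.08 g/mL = 90,400 mL.

90.4 L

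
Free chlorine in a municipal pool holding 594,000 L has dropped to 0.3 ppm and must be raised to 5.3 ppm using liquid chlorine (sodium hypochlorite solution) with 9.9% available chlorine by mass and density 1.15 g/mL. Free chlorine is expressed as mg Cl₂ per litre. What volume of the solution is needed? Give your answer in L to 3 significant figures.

26.1 L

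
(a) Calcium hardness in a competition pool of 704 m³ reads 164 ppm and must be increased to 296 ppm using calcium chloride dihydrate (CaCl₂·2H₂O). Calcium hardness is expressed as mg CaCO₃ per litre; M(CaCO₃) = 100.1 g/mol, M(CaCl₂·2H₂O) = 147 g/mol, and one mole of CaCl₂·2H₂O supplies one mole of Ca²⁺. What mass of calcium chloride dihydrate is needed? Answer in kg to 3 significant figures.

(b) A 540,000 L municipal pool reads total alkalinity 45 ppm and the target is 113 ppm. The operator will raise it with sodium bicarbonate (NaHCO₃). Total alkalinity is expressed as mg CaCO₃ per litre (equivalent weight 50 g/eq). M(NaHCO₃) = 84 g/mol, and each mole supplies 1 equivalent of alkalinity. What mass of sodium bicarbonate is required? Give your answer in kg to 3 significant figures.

(a) 136 kg; (b) 61.7 kg

(a) Volume: 704 m³ = 704,000 L.
(a) Hardness to add: (296 − 164) = 132 mg/L as CaCO₃ × 704,000 L = 92,930 g as CaCO₃.
(a) Moles of Ca²⁺ (1 mol Ca²⁺ ≡ 1 mol CaCO₃): 92,930 / 100.1 g/mol = 928.4 mol.
(a) Mass of CaCl₂·2H₂O: 928.4 × 147 = 136,500 g.

(b) Alkalinity to add: (113 − 45) = 68 mg/L as CaCO₃ × 540,000 L = 36,720 g as CaCO₃.
(b) Equivalents: 36,720 g ÷ 50 g/eq = 734.4 eq.
(b) NaHCO₃ supplies 1 eq per mole → 734.4 mol.
(b) Mass: 734.4 mol × 84 g/mol = 61,690 g.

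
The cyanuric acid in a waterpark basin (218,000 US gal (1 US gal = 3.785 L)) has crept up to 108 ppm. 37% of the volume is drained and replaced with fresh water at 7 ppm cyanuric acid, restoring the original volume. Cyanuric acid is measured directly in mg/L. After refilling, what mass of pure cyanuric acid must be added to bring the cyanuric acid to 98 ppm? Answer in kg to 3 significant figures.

Volume: 218,000 US gal × 3.785 L/gal = 825,130 L.
After draining 37% and refilling: 108 × 0.63 + 7 × 0.37 = 70.63 ppm.
Deficit to target: 98 − 70.63 = 27.37 mg/L.
Mass: 27.37 mg/L × 825,130 L = 22,580 g cyanuric acid.

22.6 kg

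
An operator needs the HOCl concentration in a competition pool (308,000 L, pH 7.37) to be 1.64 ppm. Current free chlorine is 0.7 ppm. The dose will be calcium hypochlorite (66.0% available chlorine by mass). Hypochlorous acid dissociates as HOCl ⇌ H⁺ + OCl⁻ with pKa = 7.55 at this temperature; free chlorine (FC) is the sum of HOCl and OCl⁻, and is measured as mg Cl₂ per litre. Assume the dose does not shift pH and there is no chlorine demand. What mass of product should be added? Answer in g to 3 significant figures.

[OCl⁻]/[HOCl] = 10^(pH − pKa) = 10^(7.37 − 7.55) = 0.6607; fraction as HOCl = 1/(1 + 0.6607) = 0.6022.
Free chlorine required for 1.64 ppm HOCl: 1.64 / 0.6022 = 2.724 ppm.
FC to add: 2.724 − 0.7 = 2.024 mg/L as Cl₂.
Cl₂ equivalent: 2.024 mg/L × 308,000 L = 623.2 g.
Product at 66.0% available Cl: 623.2 / 0.66 = 944.3 g.

944 g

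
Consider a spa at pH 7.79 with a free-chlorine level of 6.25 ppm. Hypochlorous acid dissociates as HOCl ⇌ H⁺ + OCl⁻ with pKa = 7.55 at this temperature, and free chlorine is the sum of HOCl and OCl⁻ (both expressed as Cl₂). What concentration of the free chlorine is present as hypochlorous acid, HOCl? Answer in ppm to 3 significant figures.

[OCl⁻]/[HOCl] = 10^(pH − pKa) = 10^(7.79 − 7.55) = 10^0.24 = 1.738.
Fraction as HOCl = 1 / (1 + 1.738) = 0.3653.
HOCl = 0.3653 × 6.25 ppm = 2.283 ppm.

2.28 ppm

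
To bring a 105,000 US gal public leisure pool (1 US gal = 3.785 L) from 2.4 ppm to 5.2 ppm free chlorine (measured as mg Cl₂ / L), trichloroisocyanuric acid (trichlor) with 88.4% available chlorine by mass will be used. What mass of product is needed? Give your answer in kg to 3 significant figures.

1.26 kg

Volume: 105,000 US gal × 3.785 L/gal = 397,425 L.
Chlorine deficit: 5.2 − 2.4 = 2.8 ppm = 2.8 mg/L as Cl₂.
Cl₂ equivalent needed: 2.8 mg/L × 397,425 L = 1,113,000 mg = 1113 g.
Product at 88.4% available chlorine: 1113 / 0.884 = 1259 g.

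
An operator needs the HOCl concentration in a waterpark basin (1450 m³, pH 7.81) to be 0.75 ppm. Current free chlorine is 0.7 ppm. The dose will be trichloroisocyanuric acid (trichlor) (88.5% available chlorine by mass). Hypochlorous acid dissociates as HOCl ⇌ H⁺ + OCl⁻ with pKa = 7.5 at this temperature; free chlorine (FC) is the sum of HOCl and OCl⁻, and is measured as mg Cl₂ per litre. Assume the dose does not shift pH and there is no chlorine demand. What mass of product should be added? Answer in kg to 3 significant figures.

2.59 kg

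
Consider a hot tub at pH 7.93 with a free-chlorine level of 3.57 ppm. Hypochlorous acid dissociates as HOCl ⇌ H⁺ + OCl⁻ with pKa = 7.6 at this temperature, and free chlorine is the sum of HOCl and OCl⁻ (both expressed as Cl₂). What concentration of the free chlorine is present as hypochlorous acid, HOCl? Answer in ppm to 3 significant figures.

[OCl⁻]/[HOCl] = 10^(pH − pKa) = 10^(7.93 − 7.6) = 10^0.33 = 2.138.
Fraction as HOCl = 1 / (1 + 2.138) = 0.3187.
HOCl = 0.3187 × 3.57 ppm = 1.138 ppm.

1.14 ppm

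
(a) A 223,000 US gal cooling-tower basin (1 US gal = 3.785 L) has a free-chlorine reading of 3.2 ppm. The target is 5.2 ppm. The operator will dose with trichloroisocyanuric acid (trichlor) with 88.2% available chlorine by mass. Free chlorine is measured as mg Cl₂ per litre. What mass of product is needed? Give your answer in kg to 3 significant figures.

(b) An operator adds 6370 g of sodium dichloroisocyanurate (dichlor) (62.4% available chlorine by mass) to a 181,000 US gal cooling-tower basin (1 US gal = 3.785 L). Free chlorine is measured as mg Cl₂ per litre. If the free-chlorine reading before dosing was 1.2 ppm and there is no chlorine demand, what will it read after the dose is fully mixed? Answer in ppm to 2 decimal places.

(a) Volume: 223,000 US gal × 3.785 L/gal = 844,055 L.
(a) Chlorine deficit: 5.2 − 3.2 = 2 ppm = 2 mg/L as Cl₂.
(a) Cl₂ equivalent needed: 2 mg/L × 844,055 L = 1,688,000 mg = 1688 g.
(a) Product at 88.2% available chlorine: 1688 / 0.882 = 1914 g.

(b) Volume: 181,000 US gal × 3.785 L/gal = 685,085 L.
(b) Available chlorine delivered: 6370 g × 0.624 = 3975 g as Cl₂.
(b) Concentration rise: 3975 g / 685,085 L = 5.802 mg/L = 5.80 ppm.
(b) Final FC: 1.2 + 5.80 = 7.00 ppm.

(a) 1.91 kg; (b) 7.00 ppm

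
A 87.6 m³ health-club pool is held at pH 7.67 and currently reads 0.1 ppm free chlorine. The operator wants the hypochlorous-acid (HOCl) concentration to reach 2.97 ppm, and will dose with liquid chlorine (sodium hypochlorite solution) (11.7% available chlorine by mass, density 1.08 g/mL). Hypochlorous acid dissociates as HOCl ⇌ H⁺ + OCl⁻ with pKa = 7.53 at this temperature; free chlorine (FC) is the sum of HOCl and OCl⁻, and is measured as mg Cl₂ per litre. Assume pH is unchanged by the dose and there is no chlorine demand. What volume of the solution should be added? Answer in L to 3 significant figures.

Volume: 87.6 m³ = 87,600 L.
[OCl⁻]/[HOCl] = 10^(pH − pKa) = 10^(7.67 − 7.53) = 1.38; fraction as HOCl = 1/(1 + 1.38) = 0.4201.
Free chlorine required for 2.97 ppm HOCl: 2.97 / 0.4201 = 7.07 ppm.
FC to add: 7.07 − 0.1 = 6.97 mg/L as Cl₂.
Cl₂ equivalent: 6.97 mg/L × 87,600 L = 610.5 g.
Product at 11.7% available Cl: 610.5 / 0.117 = 5218 g.
Volume: 5218 g ÷ 1.08 g/mL = 4832 mL.

4.83 L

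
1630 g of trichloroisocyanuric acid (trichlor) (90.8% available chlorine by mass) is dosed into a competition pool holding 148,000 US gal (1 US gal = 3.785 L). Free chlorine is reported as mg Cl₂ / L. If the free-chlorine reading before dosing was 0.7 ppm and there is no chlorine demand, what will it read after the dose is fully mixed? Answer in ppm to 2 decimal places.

3.34 ppm

Volume: 148,000 US gal × 3.785 L/gal = 560,180 L.
Available chlorine delivered: 1630 g × 0.908 = 1480 g as Cl₂.
Concentration rise: 1480 g / 560,180 L = 2.642 mg/L = 2.64 ppm.
Final FC: 0.7 + 2.64 = 3.34 ppm.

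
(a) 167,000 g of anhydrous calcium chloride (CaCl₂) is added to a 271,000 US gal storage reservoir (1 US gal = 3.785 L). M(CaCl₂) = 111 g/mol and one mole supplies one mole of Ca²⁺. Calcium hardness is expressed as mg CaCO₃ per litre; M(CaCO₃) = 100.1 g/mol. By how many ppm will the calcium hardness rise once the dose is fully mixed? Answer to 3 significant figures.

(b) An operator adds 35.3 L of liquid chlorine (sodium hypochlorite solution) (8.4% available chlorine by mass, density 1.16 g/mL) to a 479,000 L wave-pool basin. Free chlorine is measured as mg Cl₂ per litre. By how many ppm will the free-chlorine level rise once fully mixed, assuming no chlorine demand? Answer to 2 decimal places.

(a) 147 ppm; (b) 7.18 ppm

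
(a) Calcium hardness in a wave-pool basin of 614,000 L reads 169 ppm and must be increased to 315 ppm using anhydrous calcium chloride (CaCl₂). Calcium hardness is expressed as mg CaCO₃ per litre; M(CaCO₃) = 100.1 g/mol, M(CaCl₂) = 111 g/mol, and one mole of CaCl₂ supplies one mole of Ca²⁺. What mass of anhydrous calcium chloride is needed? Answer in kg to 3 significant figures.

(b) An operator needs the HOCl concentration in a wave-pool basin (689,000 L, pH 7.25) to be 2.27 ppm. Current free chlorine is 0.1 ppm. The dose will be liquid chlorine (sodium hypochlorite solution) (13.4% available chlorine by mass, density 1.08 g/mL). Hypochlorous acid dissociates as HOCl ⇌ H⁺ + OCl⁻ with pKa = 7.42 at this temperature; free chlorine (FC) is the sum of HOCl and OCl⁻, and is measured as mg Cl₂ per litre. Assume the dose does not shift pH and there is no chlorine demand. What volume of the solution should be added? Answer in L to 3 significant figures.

(a) 99.4 kg; (b) 17.6 L

(a) Hardness to add: (315 − 169) = 146 mg/L as CaCO₃ × 614,000 L = 89,640 g as CaCO₃.
(a) Moles of Ca²⁺ (1 mol Ca²⁺ ≡ 1 mol CaCO₃): 89,640 / 100.1 g/mol = 895.5 mol.
(a) Mass of CaCl₂: 895.5 × 111 = 99,410 g.

(b) [OCl⁻]/[HOCl] = 10^(pH − pKa) = 10^(7.25 − 7.42) = 0.6761; fraction as HOCl = 1/(1 + 0.6761) = 0.5966.
(b) Free chlorine required for 2.27 ppm HOCl: 2.27 / 0.5966 = 3.805 ppm.
(b) FC to add: 3.805 − 0.1 = 3.705 mg/L as Cl₂.
(b) Cl₂ equivalent: 3.705 mg/L × 689,000 L = 2553 g.
(b) Product at 13.4% available Cl: 2553 / 0.134 = 19,050 g.
(b) Volume: 19,050 g ÷ 1.08 g/mL = 17,640 mL.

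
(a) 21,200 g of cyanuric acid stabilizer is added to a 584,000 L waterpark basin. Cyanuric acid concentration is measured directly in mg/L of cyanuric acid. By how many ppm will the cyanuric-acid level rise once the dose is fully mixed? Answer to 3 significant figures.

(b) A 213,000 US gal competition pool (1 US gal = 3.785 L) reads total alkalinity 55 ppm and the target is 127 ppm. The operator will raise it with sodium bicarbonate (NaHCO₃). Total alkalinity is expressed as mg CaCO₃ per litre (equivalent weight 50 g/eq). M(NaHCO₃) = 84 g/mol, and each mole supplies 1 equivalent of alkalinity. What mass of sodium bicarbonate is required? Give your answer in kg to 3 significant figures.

(a) 36.3 ppm; (b) 97.5 kg

(a) Rise: 21,200 g / 584,000 L × 1000 = 36.3 mg/L.

(b) Volume: 213,000 US gal × 3.785 L/gal = 806,205 L.
(b) Alkalinity to add: (127 − 55) = 72 mg/L as CaCO₃ × 806,205 L = 58,050 g as CaCO₃.
(b) Equivalents: 58,050 g ÷ 50 g/eq = 1161 eq.
(b) NaHCO₃ supplies 1 eq per mole → 1161 mol.
(b) Mass: 1161 mol × 84 g/mol = 97,520 g.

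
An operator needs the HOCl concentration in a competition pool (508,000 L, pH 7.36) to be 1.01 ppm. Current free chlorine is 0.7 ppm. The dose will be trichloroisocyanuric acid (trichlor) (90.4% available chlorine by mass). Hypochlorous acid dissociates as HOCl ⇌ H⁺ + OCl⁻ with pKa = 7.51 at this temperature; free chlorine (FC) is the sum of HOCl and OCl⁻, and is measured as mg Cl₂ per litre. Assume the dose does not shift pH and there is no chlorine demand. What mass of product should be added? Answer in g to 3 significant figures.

[OCl⁻]/[HOCl] = 10^(pH − pKa) = 10^(7.36 − 7.51) = 0.7079; fraction as HOCl = 1/(1 + 0.7079) = 0.5855.
Free chlorine required for 1.01 ppm HOCl: 1.01 / 0.5855 = 1.725 ppm.
FC to add: 1.725 − 0.7 = 1.025 mg/L as Cl₂.
Cl₂ equivalent: 1.025 mg/L × 508,000 L = 520.7 g.
Product at 90.4% available Cl: 520.7 / 0.904 = 576 g.

576 g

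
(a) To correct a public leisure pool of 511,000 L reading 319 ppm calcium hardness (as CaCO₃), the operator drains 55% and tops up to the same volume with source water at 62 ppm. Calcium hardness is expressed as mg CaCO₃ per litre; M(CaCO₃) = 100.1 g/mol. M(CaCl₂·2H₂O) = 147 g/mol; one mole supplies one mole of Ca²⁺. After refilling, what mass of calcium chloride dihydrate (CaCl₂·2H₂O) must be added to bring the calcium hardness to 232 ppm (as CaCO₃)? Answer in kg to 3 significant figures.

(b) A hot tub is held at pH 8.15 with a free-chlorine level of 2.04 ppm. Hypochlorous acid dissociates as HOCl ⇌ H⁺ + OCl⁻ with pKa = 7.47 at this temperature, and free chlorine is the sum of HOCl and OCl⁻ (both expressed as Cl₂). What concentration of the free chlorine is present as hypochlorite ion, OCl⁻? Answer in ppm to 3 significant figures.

(a) After draining 55% and refilling: 319 × 0.45 + 62 × 0.55 = 177.65 ppm.
(a) Deficit to target: 232 − 177.65 = 54.35 mg/L.
(a) As CaCO₃: 54.35 mg/L × 511,000 L = 27,770 g; ÷ 100.1 = 277.5 mol Ca²⁺.
(a) Mass: 277.5 × 147 = 40,790 g.

(b) [OCl⁻]/[HOCl] = 10^(pH − pKa) = 10^(8.15 − 7.47) = 10^0.68 = 4.786.
(b) Fraction as HOCl = 1 / (1 + 4.786) = 0.1728.
(b) OCl⁻ = (1 − 0.1728) × 2.04 ppm = 1.687 ppm.

(a) 40.8 kg; (b) 1.69 ppm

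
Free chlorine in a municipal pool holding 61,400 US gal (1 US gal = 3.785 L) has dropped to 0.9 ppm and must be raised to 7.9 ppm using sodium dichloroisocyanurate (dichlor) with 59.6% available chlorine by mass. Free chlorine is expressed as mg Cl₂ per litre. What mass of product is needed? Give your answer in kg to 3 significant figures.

2.73 kg

Volume: 61,400 US gal × 3.785 L/gal = 232,399 L.
Chlorine deficit: 7.9 − 0.9 = 7 ppm = 7 mg/L as Cl₂.
Cl₂ equivalent needed: 7 mg/L × 232,399 L = 1,627,000 mg = 1627 g.
Product at 59.6% available chlorine: 1627 / 0.596 = 2730 g.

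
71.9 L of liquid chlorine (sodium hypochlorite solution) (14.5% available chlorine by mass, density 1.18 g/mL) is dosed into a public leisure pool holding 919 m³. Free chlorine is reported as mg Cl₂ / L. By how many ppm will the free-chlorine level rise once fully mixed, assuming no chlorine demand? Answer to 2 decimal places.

Volume: 919 m³ = 919,000 L.
Mass of solution: 71.9 L × 1000 mL/L × 1.18 g/mL = 84,840 g.
Available chlorine delivered: 84,840 g × 0.145 = 12,300 g as Cl₂.
Concentration rise: 12,300 g / 919,000 L = 13.39 mg/L = 13.39 ppm.

13.39 ppm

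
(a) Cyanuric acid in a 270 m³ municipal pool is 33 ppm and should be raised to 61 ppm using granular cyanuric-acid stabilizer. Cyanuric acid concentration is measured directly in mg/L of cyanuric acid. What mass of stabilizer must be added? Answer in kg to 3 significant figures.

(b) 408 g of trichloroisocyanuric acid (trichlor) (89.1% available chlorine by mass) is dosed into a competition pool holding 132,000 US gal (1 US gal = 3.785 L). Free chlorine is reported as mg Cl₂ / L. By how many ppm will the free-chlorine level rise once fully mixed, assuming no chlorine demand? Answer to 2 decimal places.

(a) Volume: 270 m³ = 270,000 L.
(a) CYA to add: (61 − 33) = 28 mg/L × 270,000 L = 7560 g cyanuric acid.

(b) Volume: 132,000 US gal × 3.785 L/gal = 499,620 L.
(b) Available chlorine delivered: 408 g × 0.891 = 363.5 g as Cl₂.
(b) Concentration rise: 363.5 g / 499,620 L = 0.7276 mg/L = 0.73 ppm.

(a) 7.56 kg; (b) 0.73 ppm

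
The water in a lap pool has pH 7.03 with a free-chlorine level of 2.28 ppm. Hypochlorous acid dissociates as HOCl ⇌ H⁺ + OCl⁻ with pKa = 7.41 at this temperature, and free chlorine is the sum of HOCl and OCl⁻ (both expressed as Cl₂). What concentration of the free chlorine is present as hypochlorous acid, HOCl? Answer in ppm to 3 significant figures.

[OCl⁻]/[HOCl] = 10^(pH − pKa) = 10^(7.03 − 7.41) = 10^-0.38 = 0.4169.
Fraction as HOCl = 1 / (1 + 0.4169) = 0.7058.
HOCl = 0.7058 × 2.28 ppm = 1.609 ppm.

1.61 ppm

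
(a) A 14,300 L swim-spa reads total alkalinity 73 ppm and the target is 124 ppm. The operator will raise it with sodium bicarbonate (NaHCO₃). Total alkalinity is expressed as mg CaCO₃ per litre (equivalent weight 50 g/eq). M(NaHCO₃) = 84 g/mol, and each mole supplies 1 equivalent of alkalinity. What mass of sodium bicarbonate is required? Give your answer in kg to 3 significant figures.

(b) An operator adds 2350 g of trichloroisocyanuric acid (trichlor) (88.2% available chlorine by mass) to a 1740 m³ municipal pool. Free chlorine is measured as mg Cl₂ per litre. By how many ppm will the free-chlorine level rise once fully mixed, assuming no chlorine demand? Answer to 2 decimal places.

(a) 1.23 kg; (b) 1.19 ppm

(a) Alkalinity to add: (124 − 73) = 51 mg/L as CaCO₃ × 14,300 L = 729.3 g as CaCO₃.
(a) Equivalents: 729.3 g ÷ 50 g/eq = 14.59 eq.
(a) NaHCO₃ supplies 1 eq per mole → 14.59 mol.
(a) Mass: 14.59 mol × 84 g/mol = 1225 g.

(b) Volume: 1740 m³ = 1,740,000 L.
(b) Available chlorine delivered: 2350 g × 0.882 = 2073 g as Cl₂.
(b) Concentration rise: 2073 g / 1,740,000 L = 1.191 mg/L = 1.19 ppm.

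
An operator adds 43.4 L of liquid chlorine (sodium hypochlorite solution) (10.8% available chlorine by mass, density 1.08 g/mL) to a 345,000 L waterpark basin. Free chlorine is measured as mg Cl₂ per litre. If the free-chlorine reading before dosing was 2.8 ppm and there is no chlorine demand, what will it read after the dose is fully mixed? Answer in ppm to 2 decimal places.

Mass of solution: 43.4 L × 1000 mL/L × 1.08 g/mL = 46,870 g.
Available chlorine delivered: 46,870 g × 0.108 = 5062 g as Cl₂.
Concentration rise: 5062 g / 345,000 L = 14.67 mg/L = 14.67 ppm.
Final FC: 2.8 + 14.67 = 17.47 ppm.

17.47 ppm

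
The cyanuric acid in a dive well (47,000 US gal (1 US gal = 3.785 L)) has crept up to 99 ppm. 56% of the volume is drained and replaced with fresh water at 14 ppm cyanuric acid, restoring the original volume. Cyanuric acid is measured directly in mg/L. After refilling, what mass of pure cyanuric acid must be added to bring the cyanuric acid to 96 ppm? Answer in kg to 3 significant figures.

Volume: 47,000 US gal × 3.785 L/gal = 177,895 L.
After draining 56% and refilling: 99 × 0.44 + 14 × 0.56 = 51.4 ppm.
Deficit to target: 96 − 51.4 = 44.6 mg/L.
Mass: 44.6 mg/L × 177,895 L = 7934 g cyanuric acid.

7.93 kg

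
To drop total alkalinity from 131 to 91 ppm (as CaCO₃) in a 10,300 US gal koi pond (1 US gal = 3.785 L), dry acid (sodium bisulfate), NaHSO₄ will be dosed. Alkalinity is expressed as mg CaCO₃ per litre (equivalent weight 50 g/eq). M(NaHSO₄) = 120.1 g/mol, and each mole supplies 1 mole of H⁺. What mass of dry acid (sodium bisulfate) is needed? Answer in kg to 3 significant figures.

3.75 kg

Volume: 10,300 US gal × 3.785 L/gal = 38,986 L.
Alkalinity to neutralize: (131 − 91) = 40 mg/L as CaCO₃ × 38,986 L = 1559 g as CaCO₃.
Equivalents of H⁺ required: 1559 ÷ 50 g/eq = 31.19 eq = 31.19 mol NaHSO₄.
Mass of NaHSO₄: 31.19 × 120.1 = 3746 g.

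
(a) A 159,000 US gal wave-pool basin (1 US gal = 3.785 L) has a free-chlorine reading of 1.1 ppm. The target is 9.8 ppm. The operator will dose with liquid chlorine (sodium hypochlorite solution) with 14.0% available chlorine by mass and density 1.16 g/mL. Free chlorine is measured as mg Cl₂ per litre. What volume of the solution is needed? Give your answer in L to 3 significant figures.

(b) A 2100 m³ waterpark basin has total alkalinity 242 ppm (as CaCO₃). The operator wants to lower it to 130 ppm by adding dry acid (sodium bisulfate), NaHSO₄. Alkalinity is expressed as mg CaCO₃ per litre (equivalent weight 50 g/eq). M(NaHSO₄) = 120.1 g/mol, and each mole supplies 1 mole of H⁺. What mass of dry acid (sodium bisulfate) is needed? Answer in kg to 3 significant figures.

(a) 32.2 L; (b) 565 kg

(a) Volume: 159,000 US gal × 3.785 L/gal = 601,815 L.
(a) Chlorine deficit: 9.8 − 1.1 = 8.7 ppm = 8.7 mg/L as Cl₂.
(a) Cl₂ equivalent needed: 8.7 mg/L × 601,815 L = 5,236,000 mg = 5236 g.
(a) Product at 14.0% available chlorine: 5236 / 0.14 = 37,400 g.
(a) Volume at density 1.16 g/mL: 37,400 g ÷ 1.16 g/mL = 32,240 mL.

(b) Volume: 2100 m³ = 2,100,000 L.
(b) Alkalinity to neutralize: (242 − 130) = 112 mg/L as CaCO₃ × 2,100,000 L = 235,200 g as CaCO₃.
(b) Equivalents of H⁺ required: 235,200 ÷ 50 g/eq = 4704 eq = 4704 mol NaHSO₄.
(b) Mass of NaHSO₄: 4704 × 120.1 = 565,000 g.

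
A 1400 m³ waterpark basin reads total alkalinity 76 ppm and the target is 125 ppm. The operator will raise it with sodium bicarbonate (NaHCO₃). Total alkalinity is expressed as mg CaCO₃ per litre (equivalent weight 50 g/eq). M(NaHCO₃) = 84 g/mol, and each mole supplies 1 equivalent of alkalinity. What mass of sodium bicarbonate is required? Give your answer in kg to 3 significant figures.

Volume: 1400 m³ = 1,400,000 L.
Alkalinity to add: (125 − 76) = 49 mg/L as CaCO₃ × 1,400,000 L = 68,600 g as CaCO₃.
Equivalents: 68,600 g ÷ 50 g/eq = 1372 eq.
NaHCO₃ supplies 1 eq per mole → 1372 mol.
Mass: 1372 mol × 84 g/mol = 115,200 g.

115 kg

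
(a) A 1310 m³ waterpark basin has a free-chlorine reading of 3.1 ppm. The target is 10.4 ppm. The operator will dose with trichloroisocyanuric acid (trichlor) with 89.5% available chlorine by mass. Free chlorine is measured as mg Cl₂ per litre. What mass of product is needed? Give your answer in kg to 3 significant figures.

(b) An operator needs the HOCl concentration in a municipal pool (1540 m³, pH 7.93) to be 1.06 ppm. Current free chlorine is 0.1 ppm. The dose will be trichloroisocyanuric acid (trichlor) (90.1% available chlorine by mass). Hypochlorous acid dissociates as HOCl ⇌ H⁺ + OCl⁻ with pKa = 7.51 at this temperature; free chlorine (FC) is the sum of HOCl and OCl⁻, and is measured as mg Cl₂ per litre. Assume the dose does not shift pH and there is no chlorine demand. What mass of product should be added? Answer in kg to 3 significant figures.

(a) 10.7 kg; (b) 6.41 kg

(a) Volume: 1310 m³ = 1,310,000 L.
(a) Chlorine deficit: 10.4 − 3.1 = 7.3 ppm = 7.3 mg/L as Cl₂.
(a) Cl₂ equivalent needed: 7.3 mg/L × 1,310,000 L = 9,563,000 mg = 9563 g.
(a) Product at 89.5% available chlorine: 9563 / 0.895 = 10,680 g.

(b) Volume: 1540 m³ = 1,540,000 L.
(b) [OCl⁻]/[HOCl] = 10^(pH − pKa) = 10^(7.93 − 7.51) = 2.63; fraction as HOCl = 1/(1 + 2.63) = 0.2755.
(b) Free chlorine required for 1.06 ppm HOCl: 1.06 / 0.2755 = 3.848 ppm.
(b) FC to add: 3.848 − 0.1 = 3.748 mg/L as Cl₂.
(b) Cl₂ equivalent: 3.748 mg/L × 1,540,000 L = 5772 g.
(b) Product at 90.1% available Cl: 5772 / 0.901 = 6406 g.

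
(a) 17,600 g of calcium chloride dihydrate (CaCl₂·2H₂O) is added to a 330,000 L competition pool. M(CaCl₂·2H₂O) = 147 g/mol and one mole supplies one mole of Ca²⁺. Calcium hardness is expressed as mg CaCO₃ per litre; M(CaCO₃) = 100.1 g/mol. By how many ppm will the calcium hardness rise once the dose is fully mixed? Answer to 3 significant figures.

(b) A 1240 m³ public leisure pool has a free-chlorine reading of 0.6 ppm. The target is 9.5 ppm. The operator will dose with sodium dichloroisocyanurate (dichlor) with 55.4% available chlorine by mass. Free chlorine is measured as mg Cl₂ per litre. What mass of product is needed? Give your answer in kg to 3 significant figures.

(a) Moles of Ca²⁺: 17,600 g ÷ 147 g/mol = 119.7 mol.
(a) As CaCO₃: 119.7 mol × 100.1 g/mol = 11,980 g.
(a) Rise: 11,980 g / 330,000 L × 1000 = 36.32 mg/L.

(b) Volume: 1240 m³ = 1,240,000 L.
(b) Chlorine deficit: 9.5 − 0.6 = 8.9 ppm = 8.9 mg/L as Cl₂.
(b) Cl₂ equivalent needed: 8.9 mg/L × 1,240,000 L = 11,040,000 mg = 11,040 g.
(b) Product at 55.4% available chlorine: 11,040 / 0.554 = 19,920 g.

(a) 36.3 ppm; (b) 19.9 kg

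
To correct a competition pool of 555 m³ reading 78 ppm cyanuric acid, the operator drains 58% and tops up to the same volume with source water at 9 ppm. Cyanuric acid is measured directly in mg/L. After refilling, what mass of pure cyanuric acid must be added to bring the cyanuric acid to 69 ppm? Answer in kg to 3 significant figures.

17.2 kg

Volume: 555 m³ = 555,000 L.
After draining 58% and refilling: 78 × 0.42 + 9 × 0.58 = 37.98 ppm.
Deficit to target: 69 − 37.98 = 31.02 mg/L.
Mass: 31.02 mg/L × 555,000 L = 17,220 g cyanuric acid.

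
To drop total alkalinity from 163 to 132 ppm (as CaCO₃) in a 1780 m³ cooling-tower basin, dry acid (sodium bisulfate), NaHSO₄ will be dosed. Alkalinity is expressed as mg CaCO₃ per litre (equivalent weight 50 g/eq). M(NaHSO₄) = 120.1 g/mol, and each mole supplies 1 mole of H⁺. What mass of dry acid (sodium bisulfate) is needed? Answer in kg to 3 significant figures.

Volume: 1780 m³ = 1,780,000 L.
Alkalinity to neutralize: (163 − 132) = 31 mg/L as CaCO₃ × 1,780,000 L = 55,180 g as CaCO₃.
Equivalents of H⁺ required: 55,180 ÷ 50 g/eq = 1104 eq = 1104 mol NaHSO₄.
Mass of NaHSO₄: 1104 × 120.1 = 132,500 g.

133 kg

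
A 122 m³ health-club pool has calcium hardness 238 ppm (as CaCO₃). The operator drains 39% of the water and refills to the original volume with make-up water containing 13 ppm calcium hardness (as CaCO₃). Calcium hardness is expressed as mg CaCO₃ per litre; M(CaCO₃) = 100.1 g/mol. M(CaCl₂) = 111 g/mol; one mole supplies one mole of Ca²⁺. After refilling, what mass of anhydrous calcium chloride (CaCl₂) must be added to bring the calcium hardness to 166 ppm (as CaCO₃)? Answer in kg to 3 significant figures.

2.13 kg

Volume: 122 m³ = 122,000 L.
After draining 39% and refilling: 238 × 0.61 + 13 × 0.39 = 150.25 ppm.
Deficit to target: 166 − 150.25 = 15.75 mg/L.
As CaCO₃: 15.75 mg/L × 122,000 L = 1922 g; ÷ 100.1 = 19.2 mol Ca²⁺.
Mass: 19.2 × 111 = 2131 g.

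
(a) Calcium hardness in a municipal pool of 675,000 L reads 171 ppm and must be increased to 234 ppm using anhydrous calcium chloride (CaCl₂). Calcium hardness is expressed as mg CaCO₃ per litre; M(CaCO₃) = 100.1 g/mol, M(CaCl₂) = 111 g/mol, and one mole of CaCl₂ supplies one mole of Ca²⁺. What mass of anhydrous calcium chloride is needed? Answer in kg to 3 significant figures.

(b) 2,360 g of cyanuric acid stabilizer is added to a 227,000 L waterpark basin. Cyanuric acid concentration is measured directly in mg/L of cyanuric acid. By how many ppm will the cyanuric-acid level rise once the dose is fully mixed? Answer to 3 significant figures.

(a) 47.2 kg; (b) 10.4 ppm

(a) Hardness to add: (234 − 171) = 63 mg/L as CaCO₃ × 675,000 L = 42,520 g as CaCO₃.
(a) Moles of Ca²⁺ (1 mol Ca²⁺ ≡ 1 mol CaCO₃): 42,520 / 100.1 g/mol = 424.8 mol.
(a) Mass of CaCl₂: 424.8 × 111 = 47,160 g.

(b) Rise: 2,360 g / 227,000 L × 1000 = 10.4 mg/L.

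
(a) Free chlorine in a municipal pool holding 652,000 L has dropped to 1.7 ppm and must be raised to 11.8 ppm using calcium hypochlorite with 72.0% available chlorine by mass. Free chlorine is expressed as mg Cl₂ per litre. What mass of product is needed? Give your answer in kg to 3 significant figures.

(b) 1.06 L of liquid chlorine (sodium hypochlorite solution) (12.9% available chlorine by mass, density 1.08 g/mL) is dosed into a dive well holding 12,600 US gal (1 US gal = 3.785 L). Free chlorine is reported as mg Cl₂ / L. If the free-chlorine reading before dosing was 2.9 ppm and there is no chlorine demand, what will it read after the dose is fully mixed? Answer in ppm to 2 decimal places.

(a) 9.15 kg; (b) 6.00 ppm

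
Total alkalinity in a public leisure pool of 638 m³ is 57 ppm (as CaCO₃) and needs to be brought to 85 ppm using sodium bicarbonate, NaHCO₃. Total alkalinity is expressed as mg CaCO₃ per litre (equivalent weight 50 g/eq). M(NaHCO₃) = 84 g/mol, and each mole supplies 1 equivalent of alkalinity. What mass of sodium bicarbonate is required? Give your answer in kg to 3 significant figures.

Volume: 638 m³ = 638,000 L.
Alkalinity to add: (85 − 57) = 28 mg/L as CaCO₃ × 638,000 L = 17,860 g as CaCO₃.
Equivalents: 17,860 g ÷ 50 g/eq = 357.3 eq.
NaHCO₃ supplies 1 eq per mole → 357.3 mol.
Mass: 357.3 mol × 84 g/mol = 30,010 g.

30.0 kg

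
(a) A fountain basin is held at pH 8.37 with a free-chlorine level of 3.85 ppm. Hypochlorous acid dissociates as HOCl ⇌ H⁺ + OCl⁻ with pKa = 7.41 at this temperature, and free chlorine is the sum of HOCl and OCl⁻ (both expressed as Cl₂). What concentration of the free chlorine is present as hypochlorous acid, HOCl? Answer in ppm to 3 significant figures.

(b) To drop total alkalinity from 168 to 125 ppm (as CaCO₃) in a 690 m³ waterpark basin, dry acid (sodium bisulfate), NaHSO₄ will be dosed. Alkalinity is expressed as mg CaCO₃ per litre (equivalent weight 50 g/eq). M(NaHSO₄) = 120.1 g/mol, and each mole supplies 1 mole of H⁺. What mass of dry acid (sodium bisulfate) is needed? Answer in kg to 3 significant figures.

(a) [OCl⁻]/[HOCl] = 10^(pH − pKa) = 10^(8.37 − 7.41) = 10^0.96 = 9.12.
(a) Fraction as HOCl = 1 / (1 + 9.12) = 0.09881.
(a) HOCl = 0.09881 × 3.85 ppm = 0.3804 ppm.

(b) Volume: 690 m³ = 690,000 L.
(b) Alkalinity to neutralize: (168 − 125) = 43 mg/L as CaCO₃ × 690,000 L = 29,670 g as CaCO₃.
(b) Equivalents of H⁺ required: 29,670 ÷ 50 g/eq = 593.4 eq = 593.4 mol NaHSO₄.
(b) Mass of NaHSO₄: 593.4 × 120.1 = 71,270 g.

(a) 0.380 ppm; (b) 71.3 kg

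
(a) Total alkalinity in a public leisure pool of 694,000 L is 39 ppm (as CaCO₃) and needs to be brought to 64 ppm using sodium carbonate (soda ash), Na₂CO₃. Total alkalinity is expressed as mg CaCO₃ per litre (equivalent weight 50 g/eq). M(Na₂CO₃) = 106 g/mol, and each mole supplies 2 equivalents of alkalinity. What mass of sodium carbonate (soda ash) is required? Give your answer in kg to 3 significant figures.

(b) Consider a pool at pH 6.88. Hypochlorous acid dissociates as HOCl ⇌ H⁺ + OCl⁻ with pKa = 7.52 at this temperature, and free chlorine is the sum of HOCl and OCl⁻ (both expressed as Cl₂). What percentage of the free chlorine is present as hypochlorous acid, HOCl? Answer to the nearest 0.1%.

(a) 18.4 kg; (b) 81.4%

(a) Alkalinity to add: (64 − 39) = 25 mg/L as CaCO₃ × 694,000 L = 17,350 g as CaCO₃.
(a) Equivalents: 17,350 g ÷ 50 g/eq = 347 eq.
(a) Each mole of Na₂CO₃ supplies 2 eq, so 347 / 2 = 173.5 mol.
(a) Mass: 173.5 mol × 106 g/mol = 18,390 g.

(b) [OCl⁻]/[HOCl] = 10^(pH − pKa) = 10^(6.88 − 7.52) = 10^-0.64 = 0.2291.
(b) Fraction as HOCl = 1 / (1 + 0.2291) = 0.8136.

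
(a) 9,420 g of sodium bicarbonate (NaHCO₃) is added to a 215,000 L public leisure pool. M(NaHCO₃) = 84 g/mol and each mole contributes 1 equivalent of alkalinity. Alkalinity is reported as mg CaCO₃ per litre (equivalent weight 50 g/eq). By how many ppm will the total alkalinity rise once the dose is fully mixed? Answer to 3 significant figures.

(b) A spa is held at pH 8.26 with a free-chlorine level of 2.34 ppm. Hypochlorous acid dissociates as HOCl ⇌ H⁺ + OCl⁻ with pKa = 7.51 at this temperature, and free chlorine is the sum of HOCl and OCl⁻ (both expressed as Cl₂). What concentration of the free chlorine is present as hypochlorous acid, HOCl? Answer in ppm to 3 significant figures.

(a) Moles of NaHCO₃: 9,420 g ÷ 84 g/mol = 112.1 mol → 112.1 eq of alkalinity.
(a) As CaCO₃: 112.1 eq × 50 g/eq = 5607 g.
(a) Rise: 5607 g / 215,000 L × 1000 = 26.08 mg/L.

(b) [OCl⁻]/[HOCl] = 10^(pH − pKa) = 10^(8.26 − 7.51) = 10^0.75 = 5.623.
(b) Fraction as HOCl = 1 / (1 + 5.623) = 0.151.
(b) HOCl = 0.151 × 2.34 ppm = 0.3533 ppm.

(a) 26.1 ppm; (b) 0.353 ppm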